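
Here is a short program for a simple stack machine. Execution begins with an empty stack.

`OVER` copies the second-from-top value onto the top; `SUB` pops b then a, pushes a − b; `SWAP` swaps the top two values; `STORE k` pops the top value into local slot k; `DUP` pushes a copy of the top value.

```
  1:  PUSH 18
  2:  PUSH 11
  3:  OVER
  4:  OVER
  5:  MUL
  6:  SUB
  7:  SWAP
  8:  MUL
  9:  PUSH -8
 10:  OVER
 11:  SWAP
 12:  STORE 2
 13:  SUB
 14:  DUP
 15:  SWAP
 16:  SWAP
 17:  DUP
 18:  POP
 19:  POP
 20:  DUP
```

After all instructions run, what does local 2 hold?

PUSH 18 → 18
PUSH 11 → 18 11
OVER    → 18 11 18
OVER    → 18 11 18 11
MUL     → 18 11 198
SUB     → 18 -187
SWAP    → -187 18
MUL     → -3366
PUSH -8 → -3366 -8
OVER    → -3366 -8 -3366
SWAP    → -3366 -3366 -8
STORE 2 → -3366 -3366
SUB     → 0
DUP     → 0 0
SWAP    → 0 0
SWAP    → 0 0
DUP     → 0 0 0
POP     → 0 0
POP     → 0
DUP     → 0 0

-8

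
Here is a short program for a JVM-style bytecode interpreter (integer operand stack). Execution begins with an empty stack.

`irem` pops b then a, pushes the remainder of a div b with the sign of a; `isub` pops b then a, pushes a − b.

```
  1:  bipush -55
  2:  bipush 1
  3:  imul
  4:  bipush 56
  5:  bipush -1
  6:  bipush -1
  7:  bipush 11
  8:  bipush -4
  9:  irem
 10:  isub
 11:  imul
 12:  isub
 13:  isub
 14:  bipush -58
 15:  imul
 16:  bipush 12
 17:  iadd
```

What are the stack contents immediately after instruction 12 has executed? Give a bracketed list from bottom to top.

[-55, 52]

bipush -55 : -55
bipush 1   : -55 1
imul       : -55
bipush 56  : -55 56
bipush -1  : -55 56 -1
bipush -1  : -55 56 -1 -1
bipush 11  : -55 56 -1 -1 11
bipush -4  : -55 56 -1 -1 11 -4
irem       : -55 56 -1 -1 3
isub       : -55 56 -1 -4
imul       : -55 56 4
isub       : -55 52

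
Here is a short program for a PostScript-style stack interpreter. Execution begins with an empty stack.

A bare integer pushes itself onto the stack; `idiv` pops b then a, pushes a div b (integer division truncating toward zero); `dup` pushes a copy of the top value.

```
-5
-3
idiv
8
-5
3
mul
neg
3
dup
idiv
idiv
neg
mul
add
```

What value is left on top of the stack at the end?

-5    [-5]
-3    [-5, -3]
idiv  [1]
8     [1, 8]
-5    [1, 8, -5]
3     [1, 8, -5, 3]
mul   [1, 8, -15]
neg   [1, 8, 15]
3     [1, 8, 15, 3]
dup   [1, 8, 15, 3, 3]
idiv  [1, 8, 15, 1]
idiv  [1, 8, 15]
neg   [1, 8, -15]
mul   [1, -120]
add   [-119]

-119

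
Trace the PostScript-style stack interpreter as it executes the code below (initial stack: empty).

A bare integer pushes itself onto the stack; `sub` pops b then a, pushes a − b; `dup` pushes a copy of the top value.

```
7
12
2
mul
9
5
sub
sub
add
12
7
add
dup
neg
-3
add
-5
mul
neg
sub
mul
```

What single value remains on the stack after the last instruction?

3483

7   → 7
12  → 7 12
2   → 7 12 2
mul → 7 24
9   → 7 24 9
5   → 7 24 9 5
sub → 7 24 4
sub → 7 20
add → 27
12  → 27 12
7   → 27 12 7
add → 27 19
dup → 27 19 19
neg → 27 19 -19
-3  → 27 19 -19 -3
add → 27 19 -22
-5  → 27 19 -22 -5
mul → 27 19 110
neg → 27 19 -110
sub → 27 129
mul → 3483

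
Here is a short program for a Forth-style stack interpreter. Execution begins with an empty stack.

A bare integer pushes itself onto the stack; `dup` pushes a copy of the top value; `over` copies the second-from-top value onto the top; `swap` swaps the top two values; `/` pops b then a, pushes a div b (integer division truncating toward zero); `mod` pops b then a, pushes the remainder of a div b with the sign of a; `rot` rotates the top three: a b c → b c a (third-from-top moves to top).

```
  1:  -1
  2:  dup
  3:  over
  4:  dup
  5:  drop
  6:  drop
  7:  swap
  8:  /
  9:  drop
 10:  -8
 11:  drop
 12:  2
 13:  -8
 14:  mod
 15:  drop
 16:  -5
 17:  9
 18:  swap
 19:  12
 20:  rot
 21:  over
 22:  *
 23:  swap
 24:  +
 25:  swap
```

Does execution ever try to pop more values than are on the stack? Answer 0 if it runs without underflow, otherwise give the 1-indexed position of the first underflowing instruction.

0

-1    -1
dup   -1 -1
over  -1 -1 -1
dup   -1 -1 -1 -1
drop  -1 -1 -1
drop  -1 -1
swap  -1 -1
/     1
drop  (empty)
-8    -8
drop  (empty)
2     2
-8    2 -8
mod   2
drop  (empty)
-5    -5
9     -5 9
swap  9 -5
12    9 -5 12
rot   -5 12 9
over  -5 12 9 12
*     -5 12 108
swap  -5 108 12
+     -5 120
swap  120 -5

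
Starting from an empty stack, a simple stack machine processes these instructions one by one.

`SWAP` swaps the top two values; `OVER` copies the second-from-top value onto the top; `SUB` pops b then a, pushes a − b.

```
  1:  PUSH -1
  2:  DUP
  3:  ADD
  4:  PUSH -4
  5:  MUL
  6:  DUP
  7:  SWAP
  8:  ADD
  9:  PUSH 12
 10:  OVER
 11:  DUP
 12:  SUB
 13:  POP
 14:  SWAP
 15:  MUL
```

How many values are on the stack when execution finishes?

PUSH -1 : [-1]
DUP     : [-1, -1]
ADD     : [-2]
PUSH -4 : [-2, -4]
MUL     : [8]
DUP     : [8, 8]
SWAP    : [8, 8]
ADD     : [16]
PUSH 12 : [16, 12]
OVER    : [16, 12, 16]
DUP     : [16, 12, 16, 16]
SUB     : [16, 12, 0]
POP     : [16, 12]
SWAP    : [12, 16]
MUL     : [192]

1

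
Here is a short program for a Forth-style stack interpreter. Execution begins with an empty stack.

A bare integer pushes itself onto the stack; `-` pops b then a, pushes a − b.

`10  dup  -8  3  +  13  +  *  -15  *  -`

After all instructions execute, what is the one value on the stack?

1210

10  : 10
dup : 10 10
-8  : 10 10 -8
3   : 10 10 -8 3
+   : 10 10 -5
13  : 10 10 -5 13
+   : 10 10 8
*   : 10 80
-15 : 10 80 -15
*   : 10 -1200
-   : 1210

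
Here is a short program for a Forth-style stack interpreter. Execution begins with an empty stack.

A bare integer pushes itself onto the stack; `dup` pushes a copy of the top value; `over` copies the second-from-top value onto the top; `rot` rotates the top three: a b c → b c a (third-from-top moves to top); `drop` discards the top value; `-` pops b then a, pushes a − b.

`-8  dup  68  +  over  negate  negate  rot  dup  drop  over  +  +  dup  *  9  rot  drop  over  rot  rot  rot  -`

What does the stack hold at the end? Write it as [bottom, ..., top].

[576, -567]

-8      -8
dup     -8 -8
68      -8 -8 68
+       -8 60
over    -8 60 -8
negate  -8 60 8
negate  -8 60 -8
rot     60 -8 -8
dup     60 -8 -8 -8
drop    60 -8 -8
over    60 -8 -8 -8
+       60 -8 -16
+       60 -24
dup     60 -24 -24
*       60 576
9       60 576 9
rot     576 9 60
drop    576 9
over    576 9 576
rot     9 576 576
rot     576 576 9
rot     576 9 576
-       576 -567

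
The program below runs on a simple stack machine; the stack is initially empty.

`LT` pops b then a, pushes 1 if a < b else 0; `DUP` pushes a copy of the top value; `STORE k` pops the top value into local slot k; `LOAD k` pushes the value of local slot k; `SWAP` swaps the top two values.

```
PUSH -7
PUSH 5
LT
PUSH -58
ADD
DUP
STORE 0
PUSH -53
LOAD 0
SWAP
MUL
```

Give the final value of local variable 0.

-57

PUSH -7  : [-7]
PUSH 5   : [-7, 5]
LT       : [1]
PUSH -58 : [1, -58]
ADD      : [-57]
DUP      : [-57, -57]
STORE 0  : [-57]
PUSH -53 : [-57, -53]
LOAD 0   : [-57, -53, -57]
SWAP     : [-57, -57, -53]
MUL      : [-57, 3021]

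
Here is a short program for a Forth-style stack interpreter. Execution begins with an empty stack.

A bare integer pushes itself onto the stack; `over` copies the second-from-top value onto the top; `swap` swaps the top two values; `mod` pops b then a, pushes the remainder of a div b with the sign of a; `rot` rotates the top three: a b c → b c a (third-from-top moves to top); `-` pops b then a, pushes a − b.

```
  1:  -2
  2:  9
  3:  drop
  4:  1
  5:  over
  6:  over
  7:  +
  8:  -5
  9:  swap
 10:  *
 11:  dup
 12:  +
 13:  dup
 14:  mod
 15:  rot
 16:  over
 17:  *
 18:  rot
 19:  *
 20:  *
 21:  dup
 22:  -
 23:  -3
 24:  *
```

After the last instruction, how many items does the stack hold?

-2   -> -2
9    -> -2 9
drop -> -2
1    -> -2 1
over -> -2 1 -2
over -> -2 1 -2 1
+    -> -2 1 -1
-5   -> -2 1 -1 -5
swap -> -2 1 -5 -1
*    -> -2 1 5
dup  -> -2 1 5 5
+    -> -2 1 10
dup  -> -2 1 10 10
mod  -> -2 1 0
rot  -> 1 0 -2
over -> 1 0 -2 0
*    -> 1 0 0
rot  -> 0 0 1
*    -> 0 0
*    -> 0
dup  -> 0 0
-    -> 0
-3   -> 0 -3
*    -> 0

1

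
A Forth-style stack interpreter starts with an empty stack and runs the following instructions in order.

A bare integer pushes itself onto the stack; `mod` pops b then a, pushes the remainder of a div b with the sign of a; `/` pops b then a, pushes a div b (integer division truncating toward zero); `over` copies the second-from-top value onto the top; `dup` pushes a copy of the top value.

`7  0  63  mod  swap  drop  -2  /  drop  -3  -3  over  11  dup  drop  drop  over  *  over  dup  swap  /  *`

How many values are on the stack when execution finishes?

3

7    -> 7
0    -> 7 0
63   -> 7 0 63
mod  -> 7 0
swap -> 0 7
drop -> 0
-2   -> 0 -2
/    -> 0
drop -> (empty)
-3   -> -3
-3   -> -3 -3
over -> -3 -3 -3
11   -> -3 -3 -3 11
dup  -> -3 -3 -3 11 11
drop -> -3 -3 -3 11
drop -> -3 -3 -3
over -> -3 -3 -3 -3
*    -> -3 -3 9
over -> -3 -3 9 -3
dup  -> -3 -3 9 -3 -3
swap -> -3 -3 9 -3 -3
/    -> -3 -3 9 1
*    -> -3 -3 9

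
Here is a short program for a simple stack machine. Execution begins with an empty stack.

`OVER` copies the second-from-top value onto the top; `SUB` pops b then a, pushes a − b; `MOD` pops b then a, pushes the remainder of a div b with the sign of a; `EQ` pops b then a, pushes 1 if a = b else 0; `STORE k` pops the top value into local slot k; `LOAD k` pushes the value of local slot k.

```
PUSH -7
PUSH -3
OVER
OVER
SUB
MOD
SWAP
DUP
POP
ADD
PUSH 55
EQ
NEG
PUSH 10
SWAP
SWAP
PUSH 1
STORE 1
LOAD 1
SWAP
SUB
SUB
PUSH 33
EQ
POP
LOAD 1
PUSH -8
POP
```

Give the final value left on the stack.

1

PUSH -7 → [-7]
PUSH -3 → [-7, -3]
OVER    → [-7, -3, -7]
OVER    → [-7, -3, -7, -3]
SUB     → [-7, -3, -4]
MOD     → [-7, -3]
SWAP    → [-3, -7]
DUP     → [-3, -7, -7]
POP     → [-3, -7]
ADD     → [-10]
PUSH 55 → [-10, 55]
EQ      → [0]
NEG     → [0]
PUSH 10 → [0, 10]
SWAP    → [10, 0]
SWAP    → [0, 10]
PUSH 1  → [0, 10, 1]
STORE 1 → [0, 10]
LOAD 1  → [0, 10, 1]
SWAP    → [0, 1, 10]
SUB     → [0, -9]
SUB     → [9]
PUSH 33 → [9, 33]
EQ      → [0]
POP     → []
LOAD 1  → [1]
PUSH -8 → [1, -8]
POP     → [1]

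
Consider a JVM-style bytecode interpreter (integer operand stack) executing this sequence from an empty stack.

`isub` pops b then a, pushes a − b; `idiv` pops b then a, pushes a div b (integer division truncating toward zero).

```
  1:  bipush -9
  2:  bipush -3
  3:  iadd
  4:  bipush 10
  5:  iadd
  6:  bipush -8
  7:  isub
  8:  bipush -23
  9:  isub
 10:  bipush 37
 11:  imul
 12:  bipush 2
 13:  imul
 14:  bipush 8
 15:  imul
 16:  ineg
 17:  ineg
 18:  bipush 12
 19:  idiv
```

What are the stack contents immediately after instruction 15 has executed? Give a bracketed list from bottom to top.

[17168]

bipush -9  → -9
bipush -3  → -9 -3
iadd       → -12
bipush 10  → -12 10
iadd       → -2
bipush -8  → -2 -8
isub       → 6
bipush -23 → 6 -23
isub       → 29
bipush 37  → 29 37
imul       → 1073
bipush 2   → 1073 2
imul       → 2146
bipush 8   → 2146 8
imul       → 17168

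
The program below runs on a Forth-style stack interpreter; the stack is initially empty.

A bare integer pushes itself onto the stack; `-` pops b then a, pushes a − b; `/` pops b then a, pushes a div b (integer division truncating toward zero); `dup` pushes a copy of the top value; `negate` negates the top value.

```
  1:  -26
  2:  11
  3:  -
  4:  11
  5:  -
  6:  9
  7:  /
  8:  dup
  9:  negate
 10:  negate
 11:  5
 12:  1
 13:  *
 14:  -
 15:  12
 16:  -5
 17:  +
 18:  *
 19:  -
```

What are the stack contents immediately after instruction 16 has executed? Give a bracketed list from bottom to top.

-26     -26
11      -26 11
-       -37
11      -37 11
-       -48
9       -48 9
/       -5
dup     -5 -5
negate  -5 5
negate  -5 -5
5       -5 -5 5
1       -5 -5 5 1
*       -5 -5 5
-       -5 -10
12      -5 -10 12
-5      -5 -10 12 -5

[-5, -10, 12, -5]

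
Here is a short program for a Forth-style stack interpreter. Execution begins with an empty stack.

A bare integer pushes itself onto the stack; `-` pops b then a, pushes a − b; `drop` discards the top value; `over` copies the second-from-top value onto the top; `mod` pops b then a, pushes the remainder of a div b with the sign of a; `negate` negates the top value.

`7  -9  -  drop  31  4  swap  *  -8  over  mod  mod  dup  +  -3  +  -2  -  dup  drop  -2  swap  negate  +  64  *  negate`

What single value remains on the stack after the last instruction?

576

7      → [7]
-9     → [7, -9]
-      → [16]
drop   → []
31     → [31]
4      → [31, 4]
swap   → [4, 31]
*      → [124]
-8     → [124, -8]
over   → [124, -8, 124]
mod    → [124, -8]
mod    → [4]
dup    → [4, 4]
+      → [8]
-3     → [8, -3]
+      → [5]
-2     → [5, -2]
-      → [7]
dup    → [7, 7]
drop   → [7]
-2     → [7, -2]
swap   → [-2, 7]
negate → [-2, -7]
+      → [-9]
64     → [-9, 64]
*      → [-576]
negate → [576]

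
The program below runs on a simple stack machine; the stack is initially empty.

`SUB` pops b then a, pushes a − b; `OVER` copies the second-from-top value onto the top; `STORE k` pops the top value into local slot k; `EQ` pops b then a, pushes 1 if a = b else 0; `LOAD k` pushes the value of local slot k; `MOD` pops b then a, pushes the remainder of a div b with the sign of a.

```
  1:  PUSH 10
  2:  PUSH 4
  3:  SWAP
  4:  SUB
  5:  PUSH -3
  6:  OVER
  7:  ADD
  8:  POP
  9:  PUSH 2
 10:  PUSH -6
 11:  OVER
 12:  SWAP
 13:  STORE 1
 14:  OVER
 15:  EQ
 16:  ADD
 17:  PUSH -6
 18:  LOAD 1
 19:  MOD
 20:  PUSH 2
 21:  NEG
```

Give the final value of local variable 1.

-6

PUSH 10 -> [10]
PUSH 4  -> [10, 4]
SWAP    -> [4, 10]
SUB     -> [-6]
PUSH -3 -> [-6, -3]
OVER    -> [-6, -3, -6]
ADD     -> [-6, -9]
POP     -> [-6]
PUSH 2  -> [-6, 2]
PUSH -6 -> [-6, 2, -6]
OVER    -> [-6, 2, -6, 2]
SWAP    -> [-6, 2, 2, -6]
STORE 1 -> [-6, 2, 2]
OVER    -> [-6, 2, 2, 2]
EQ      -> [-6, 2, 1]
ADD     -> [-6, 3]
PUSH -6 -> [-6, 3, -6]
LOAD 1  -> [-6, 3, -6, -6]
MOD     -> [-6, 3, 0]
PUSH 2  -> [-6, 3, 0, 2]
NEG     -> [-6, 3, 0, -2]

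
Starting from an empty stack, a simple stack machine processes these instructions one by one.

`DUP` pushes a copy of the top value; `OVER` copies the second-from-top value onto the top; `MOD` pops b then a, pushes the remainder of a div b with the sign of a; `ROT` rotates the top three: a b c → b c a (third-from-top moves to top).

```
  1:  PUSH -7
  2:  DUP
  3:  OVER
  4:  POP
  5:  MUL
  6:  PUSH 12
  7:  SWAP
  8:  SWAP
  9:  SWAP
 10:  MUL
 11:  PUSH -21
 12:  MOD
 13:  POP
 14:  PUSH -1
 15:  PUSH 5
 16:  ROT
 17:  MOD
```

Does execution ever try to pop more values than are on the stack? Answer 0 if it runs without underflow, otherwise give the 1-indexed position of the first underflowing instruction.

PUSH -7   [-7]
DUP       [-7, -7]
OVER      [-7, -7, -7]
POP       [-7, -7]
MUL       [49]
PUSH 12   [49, 12]
SWAP      [12, 49]
SWAP      [49, 12]
SWAP      [12, 49]
MUL       [588]
PUSH -21  [588, -21]
MOD       [0]
POP       []
PUSH -1   [-1]
PUSH 5    [-1, 5]
ROT  — needs 3 operands, stack has 2 → underflow

16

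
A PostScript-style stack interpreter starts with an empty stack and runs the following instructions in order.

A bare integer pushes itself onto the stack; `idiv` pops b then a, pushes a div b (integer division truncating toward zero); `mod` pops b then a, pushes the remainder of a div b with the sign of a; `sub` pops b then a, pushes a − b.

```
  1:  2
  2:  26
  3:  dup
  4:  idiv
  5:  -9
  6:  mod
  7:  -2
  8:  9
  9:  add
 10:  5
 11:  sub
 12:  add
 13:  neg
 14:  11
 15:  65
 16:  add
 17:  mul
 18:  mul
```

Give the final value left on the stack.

2    → [2]
26   → [2, 26]
dup  → [2, 26, 26]
idiv → [2, 1]
-9   → [2, 1, -9]
mod  → [2, 1]
-2   → [2, 1, -2]
9    → [2, 1, -2, 9]
add  → [2, 1, 7]
5    → [2, 1, 7, 5]
sub  → [2, 1, 2]
add  → [2, 3]
neg  → [2, -3]
11   → [2, -3, 11]
65   → [2, -3, 11, 65]
add  → [2, -3, 76]
mul  → [2, -228]
mul  → [-456]

-456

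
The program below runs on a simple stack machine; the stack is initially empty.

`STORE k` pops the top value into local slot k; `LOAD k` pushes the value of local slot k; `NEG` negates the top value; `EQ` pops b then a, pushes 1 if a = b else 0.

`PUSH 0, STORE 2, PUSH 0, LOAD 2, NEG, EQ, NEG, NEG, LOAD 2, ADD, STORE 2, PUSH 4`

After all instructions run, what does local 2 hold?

1

PUSH 0   [0]
STORE 2  []
PUSH 0   [0]
LOAD 2   [0, 0]
NEG      [0, 0]
EQ       [1]
NEG      [-1]
NEG      [1]
LOAD 2   [1, 0]
ADD      [1]
STORE 2  []
PUSH 4   [4]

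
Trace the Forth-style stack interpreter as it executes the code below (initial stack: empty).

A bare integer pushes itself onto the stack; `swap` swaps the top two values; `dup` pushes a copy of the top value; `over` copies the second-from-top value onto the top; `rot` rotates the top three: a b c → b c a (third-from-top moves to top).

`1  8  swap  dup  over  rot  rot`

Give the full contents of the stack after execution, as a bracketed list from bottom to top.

[8, 1, 1, 1]

1    : [1]
8    : [1, 8]
swap : [8, 1]
dup  : [8, 1, 1]
over : [8, 1, 1, 1]
rot  : [8, 1, 1, 1]
rot  : [8, 1, 1, 1]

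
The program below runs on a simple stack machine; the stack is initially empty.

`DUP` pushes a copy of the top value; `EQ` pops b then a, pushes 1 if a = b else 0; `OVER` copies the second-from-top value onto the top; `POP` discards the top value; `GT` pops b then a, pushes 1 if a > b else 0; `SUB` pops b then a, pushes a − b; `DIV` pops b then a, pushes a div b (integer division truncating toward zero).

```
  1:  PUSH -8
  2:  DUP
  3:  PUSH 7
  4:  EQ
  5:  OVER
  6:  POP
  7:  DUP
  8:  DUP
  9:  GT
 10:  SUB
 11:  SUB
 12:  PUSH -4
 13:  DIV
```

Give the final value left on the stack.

2

PUSH -8 → -8
DUP     → -8 -8
PUSH 7  → -8 -8 7
EQ      → -8 0
OVER    → -8 0 -8
POP     → -8 0
DUP     → -8 0 0
DUP     → -8 0 0 0
GT      → -8 0 0
SUB     → -8 0
SUB     → -8
PUSH -4 → -8 -4
DIV     → 2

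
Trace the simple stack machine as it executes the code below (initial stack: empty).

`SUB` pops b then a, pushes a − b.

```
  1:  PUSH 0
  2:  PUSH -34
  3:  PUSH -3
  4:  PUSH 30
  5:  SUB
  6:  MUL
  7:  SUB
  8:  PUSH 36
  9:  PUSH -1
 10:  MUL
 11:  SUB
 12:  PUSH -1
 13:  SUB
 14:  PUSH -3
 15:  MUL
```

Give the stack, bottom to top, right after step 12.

[-1086, -1]

PUSH 0   -> 0
PUSH -34 -> 0 -34
PUSH -3  -> 0 -34 -3
PUSH 30  -> 0 -34 -3 30
SUB      -> 0 -34 -33
MUL      -> 0 1122
SUB      -> -1122
PUSH 36  -> -1122 36
PUSH -1  -> -1122 36 -1
MUL      -> -1122 -36
SUB      -> -1086
PUSH -1  -> -1086 -1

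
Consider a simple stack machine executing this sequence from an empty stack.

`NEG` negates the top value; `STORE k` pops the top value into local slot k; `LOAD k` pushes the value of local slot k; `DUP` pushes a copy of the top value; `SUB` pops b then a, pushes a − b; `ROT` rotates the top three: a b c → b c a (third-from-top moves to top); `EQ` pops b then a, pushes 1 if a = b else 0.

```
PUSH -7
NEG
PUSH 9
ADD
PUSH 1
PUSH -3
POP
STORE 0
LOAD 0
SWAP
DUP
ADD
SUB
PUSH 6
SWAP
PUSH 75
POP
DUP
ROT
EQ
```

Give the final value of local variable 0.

1

PUSH -7 : -7
NEG     : 7
PUSH 9  : 7 9
ADD     : 16
PUSH 1  : 16 1
PUSH -3 : 16 1 -3
POP     : 16 1
STORE 0 : 16
LOAD 0  : 16 1
SWAP    : 1 16
DUP     : 1 16 16
ADD     : 1 32
SUB     : -31
PUSH 6  : -31 6
SWAP    : 6 -31
PUSH 75 : 6 -31 75
POP     : 6 -31
DUP     : 6 -31 -31
ROT     : -31 -31 6
EQ      : -31 0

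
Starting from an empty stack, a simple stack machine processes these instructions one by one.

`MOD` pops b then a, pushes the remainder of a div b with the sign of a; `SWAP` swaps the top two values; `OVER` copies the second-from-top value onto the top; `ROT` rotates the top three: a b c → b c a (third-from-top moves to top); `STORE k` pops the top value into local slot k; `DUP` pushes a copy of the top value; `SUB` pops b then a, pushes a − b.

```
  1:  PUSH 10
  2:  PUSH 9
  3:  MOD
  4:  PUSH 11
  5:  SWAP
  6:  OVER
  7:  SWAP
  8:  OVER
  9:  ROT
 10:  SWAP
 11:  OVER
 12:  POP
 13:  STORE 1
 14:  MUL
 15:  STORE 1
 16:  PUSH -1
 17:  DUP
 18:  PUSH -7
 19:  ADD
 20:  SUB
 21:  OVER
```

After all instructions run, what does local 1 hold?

11

PUSH 10  10
PUSH 9   10 9
MOD      1
PUSH 11  1 11
SWAP     11 1
OVER     11 1 11
SWAP     11 11 1
OVER     11 11 1 11
ROT      11 1 11 11
SWAP     11 1 11 11
OVER     11 1 11 11 11
POP      11 1 11 11
STORE 1  11 1 11
MUL      11 11
STORE 1  11
PUSH -1  11 -1
DUP      11 -1 -1
PUSH -7  11 -1 -1 -7
ADD      11 -1 -8
SUB      11 7
OVER     11 7 11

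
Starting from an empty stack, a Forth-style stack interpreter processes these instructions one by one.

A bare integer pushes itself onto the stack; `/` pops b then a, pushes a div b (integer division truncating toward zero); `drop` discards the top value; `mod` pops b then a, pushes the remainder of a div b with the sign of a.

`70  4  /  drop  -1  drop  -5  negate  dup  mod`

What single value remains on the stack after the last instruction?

70      [70]
4       [70, 4]
/       [17]
drop    []
-1      [-1]
drop    []
-5      [-5]
negate  [5]
dup     [5, 5]
mod     [0]

0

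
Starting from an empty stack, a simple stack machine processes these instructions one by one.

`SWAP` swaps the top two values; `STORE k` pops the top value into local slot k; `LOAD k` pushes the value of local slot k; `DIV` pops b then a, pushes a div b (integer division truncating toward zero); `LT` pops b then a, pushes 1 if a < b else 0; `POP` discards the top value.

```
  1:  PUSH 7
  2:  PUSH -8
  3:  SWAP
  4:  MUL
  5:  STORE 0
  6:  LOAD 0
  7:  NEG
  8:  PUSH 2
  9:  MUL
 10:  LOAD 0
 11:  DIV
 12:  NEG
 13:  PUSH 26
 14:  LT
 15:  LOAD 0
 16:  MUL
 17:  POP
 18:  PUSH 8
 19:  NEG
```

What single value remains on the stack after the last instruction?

-8

PUSH 7  → 7
PUSH -8 → 7 -8
SWAP    → -8 7
MUL     → -56
STORE 0 → (empty)
LOAD 0  → -56
NEG     → 56
PUSH 2  → 56 2
MUL     → 112
LOAD 0  → 112 -56
DIV     → -2
NEG     → 2
PUSH 26 → 2 26
LT      → 1
LOAD 0  → 1 -56
MUL     → -56
POP     → (empty)
PUSH 8  → 8
NEG     → -8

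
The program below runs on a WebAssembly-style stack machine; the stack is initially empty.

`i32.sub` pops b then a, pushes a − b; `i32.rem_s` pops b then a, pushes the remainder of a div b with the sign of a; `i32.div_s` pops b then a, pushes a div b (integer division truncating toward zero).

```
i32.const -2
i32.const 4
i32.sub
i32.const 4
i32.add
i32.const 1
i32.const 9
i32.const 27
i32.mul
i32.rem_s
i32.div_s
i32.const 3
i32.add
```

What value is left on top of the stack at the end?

1

i32.const -2 -> -2
i32.const 4  -> -2 4
i32.sub      -> -6
i32.const 4  -> -6 4
i32.add      -> -2
i32.const 1  -> -2 1
i32.const 9  -> -2 1 9
i32.const 27 -> -2 1 9 27
i32.mul      -> -2 1 243
i32.rem_s    -> -2 1
i32.div_s    -> -2
i32.const 3  -> -2 3
i32.add      -> 1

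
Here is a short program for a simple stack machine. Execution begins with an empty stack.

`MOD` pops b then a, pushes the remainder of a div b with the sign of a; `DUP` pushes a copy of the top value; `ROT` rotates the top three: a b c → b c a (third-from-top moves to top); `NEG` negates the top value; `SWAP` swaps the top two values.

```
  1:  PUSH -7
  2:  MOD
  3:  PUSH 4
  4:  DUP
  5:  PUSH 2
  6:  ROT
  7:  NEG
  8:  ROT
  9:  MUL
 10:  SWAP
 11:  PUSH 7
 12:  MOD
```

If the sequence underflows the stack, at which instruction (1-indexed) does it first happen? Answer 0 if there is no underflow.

PUSH -7 -> -7
MOD  — needs 2 operands, stack has 1 → underflow

2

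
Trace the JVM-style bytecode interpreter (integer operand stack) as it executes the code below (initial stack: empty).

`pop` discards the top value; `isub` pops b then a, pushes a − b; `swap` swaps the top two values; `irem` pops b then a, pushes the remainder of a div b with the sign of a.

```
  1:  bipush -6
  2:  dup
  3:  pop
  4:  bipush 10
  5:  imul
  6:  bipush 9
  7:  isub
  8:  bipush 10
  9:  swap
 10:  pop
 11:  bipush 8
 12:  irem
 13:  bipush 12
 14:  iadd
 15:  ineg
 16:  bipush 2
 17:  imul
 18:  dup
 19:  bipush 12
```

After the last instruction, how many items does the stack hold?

3

bipush -6 → [-6]
dup       → [-6, -6]
pop       → [-6]
bipush 10 → [-6, 10]
imul      → [-60]
bipush 9  → [-60, 9]
isub      → [-69]
bipush 10 → [-69, 10]
swap      → [10, -69]
pop       → [10]
bipush 8  → [10, 8]
irem      → [2]
bipush 12 → [2, 12]
iadd      → [14]
ineg      → [-14]
bipush 2  → [-14, 2]
imul      → [-28]
dup       → [-28, -28]
bipush 12 → [-28, -28, 12]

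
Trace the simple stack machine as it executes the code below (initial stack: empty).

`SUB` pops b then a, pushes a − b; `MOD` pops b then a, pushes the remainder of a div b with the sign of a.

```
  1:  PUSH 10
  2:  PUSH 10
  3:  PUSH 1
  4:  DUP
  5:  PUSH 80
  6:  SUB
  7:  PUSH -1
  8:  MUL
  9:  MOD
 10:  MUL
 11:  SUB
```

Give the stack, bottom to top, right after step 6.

PUSH 10 -> 10
PUSH 10 -> 10 10
PUSH 1  -> 10 10 1
DUP     -> 10 10 1 1
PUSH 80 -> 10 10 1 1 80
SUB     -> 10 10 1 -79

[10, 10, 1, -79]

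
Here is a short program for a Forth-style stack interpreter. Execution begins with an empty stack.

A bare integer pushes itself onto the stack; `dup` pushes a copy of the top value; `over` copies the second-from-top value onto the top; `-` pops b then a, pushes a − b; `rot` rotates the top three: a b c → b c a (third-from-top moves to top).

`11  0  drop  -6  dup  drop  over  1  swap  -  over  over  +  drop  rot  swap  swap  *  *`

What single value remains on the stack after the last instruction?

11    [11]
0     [11, 0]
drop  [11]
-6    [11, -6]
dup   [11, -6, -6]
drop  [11, -6]
over  [11, -6, 11]
1     [11, -6, 11, 1]
swap  [11, -6, 1, 11]
-     [11, -6, -10]
over  [11, -6, -10, -6]
over  [11, -6, -10, -6, -10]
+     [11, -6, -10, -16]
drop  [11, -6, -10]
rot   [-6, -10, 11]
swap  [-6, 11, -10]
swap  [-6, -10, 11]
*     [-6, -110]
*     [660]

660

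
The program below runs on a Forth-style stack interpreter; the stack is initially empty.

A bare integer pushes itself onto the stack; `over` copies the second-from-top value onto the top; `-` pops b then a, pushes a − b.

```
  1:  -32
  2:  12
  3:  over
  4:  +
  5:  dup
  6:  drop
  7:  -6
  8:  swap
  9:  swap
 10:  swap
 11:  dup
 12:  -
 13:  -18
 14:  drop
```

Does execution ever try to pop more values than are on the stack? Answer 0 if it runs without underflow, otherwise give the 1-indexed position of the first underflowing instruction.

-32  : [-32]
12   : [-32, 12]
over : [-32, 12, -32]
+    : [-32, -20]
dup  : [-32, -20, -20]
drop : [-32, -20]
-6   : [-32, -20, -6]
swap : [-32, -6, -20]
swap : [-32, -20, -6]
swap : [-32, -6, -20]
dup  : [-32, -6, -20, -20]
-    : [-32, -6, 0]
-18  : [-32, -6, 0, -18]
drop : [-32, -6, 0]

0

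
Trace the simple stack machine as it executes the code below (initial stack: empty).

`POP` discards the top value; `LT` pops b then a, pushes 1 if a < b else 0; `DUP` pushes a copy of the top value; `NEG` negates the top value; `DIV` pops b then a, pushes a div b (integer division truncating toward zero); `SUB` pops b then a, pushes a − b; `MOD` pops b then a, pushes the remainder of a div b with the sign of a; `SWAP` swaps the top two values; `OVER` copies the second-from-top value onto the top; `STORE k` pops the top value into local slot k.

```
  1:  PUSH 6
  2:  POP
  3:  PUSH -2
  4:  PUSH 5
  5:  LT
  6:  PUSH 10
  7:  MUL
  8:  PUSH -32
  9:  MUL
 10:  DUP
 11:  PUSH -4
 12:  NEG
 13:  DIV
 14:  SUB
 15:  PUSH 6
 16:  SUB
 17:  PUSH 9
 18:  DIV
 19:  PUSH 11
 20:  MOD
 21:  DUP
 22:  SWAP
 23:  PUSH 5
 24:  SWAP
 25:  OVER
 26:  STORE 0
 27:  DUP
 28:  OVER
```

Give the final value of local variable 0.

PUSH 6   : [6]
POP      : []
PUSH -2  : [-2]
PUSH 5   : [-2, 5]
LT       : [1]
PUSH 10  : [1, 10]
MUL      : [10]
PUSH -32 : [10, -32]
MUL      : [-320]
DUP      : [-320, -320]
PUSH -4  : [-320, -320, -4]
NEG      : [-320, -320, 4]
DIV      : [-320, -80]
SUB      : [-240]
PUSH 6   : [-240, 6]
SUB      : [-246]
PUSH 9   : [-246, 9]
DIV      : [-27]
PUSH 11  : [-27, 11]
MOD      : [-5]
DUP      : [-5, -5]
SWAP     : [-5, -5]
PUSH 5   : [-5, -5, 5]
SWAP     : [-5, 5, -5]
OVER     : [-5, 5, -5, 5]
STORE 0  : [-5, 5, -5]
DUP      : [-5, 5, -5, -5]
OVER     : [-5, 5, -5, -5, -5]

5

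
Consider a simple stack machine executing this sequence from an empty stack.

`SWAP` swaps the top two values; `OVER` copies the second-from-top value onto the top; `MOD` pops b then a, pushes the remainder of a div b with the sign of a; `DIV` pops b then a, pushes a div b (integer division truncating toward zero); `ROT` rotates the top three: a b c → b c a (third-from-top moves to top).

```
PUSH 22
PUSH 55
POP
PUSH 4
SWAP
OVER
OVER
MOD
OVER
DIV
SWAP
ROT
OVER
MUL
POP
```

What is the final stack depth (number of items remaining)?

2

PUSH 22 -> 22
PUSH 55 -> 22 55
POP     -> 22
PUSH 4  -> 22 4
SWAP    -> 4 22
OVER    -> 4 22 4
OVER    -> 4 22 4 22
MOD     -> 4 22 4
OVER    -> 4 22 4 22
DIV     -> 4 22 0
SWAP    -> 4 0 22
ROT     -> 0 22 4
OVER    -> 0 22 4 22
MUL     -> 0 22 88
POP     -> 0 22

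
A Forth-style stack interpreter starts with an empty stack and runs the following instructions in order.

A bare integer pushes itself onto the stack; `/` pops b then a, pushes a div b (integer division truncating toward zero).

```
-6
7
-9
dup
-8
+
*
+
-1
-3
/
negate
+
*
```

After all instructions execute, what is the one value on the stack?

-960

-6     → [-6]
7      → [-6, 7]
-9     → [-6, 7, -9]
dup    → [-6, 7, -9, -9]
-8     → [-6, 7, -9, -9, -8]
+      → [-6, 7, -9, -17]
*      → [-6, 7, 153]
+      → [-6, 160]
-1     → [-6, 160, -1]
-3     → [-6, 160, -1, -3]
/      → [-6, 160, 0]
negate → [-6, 160, 0]
+      → [-6, 160]
*      → [-960]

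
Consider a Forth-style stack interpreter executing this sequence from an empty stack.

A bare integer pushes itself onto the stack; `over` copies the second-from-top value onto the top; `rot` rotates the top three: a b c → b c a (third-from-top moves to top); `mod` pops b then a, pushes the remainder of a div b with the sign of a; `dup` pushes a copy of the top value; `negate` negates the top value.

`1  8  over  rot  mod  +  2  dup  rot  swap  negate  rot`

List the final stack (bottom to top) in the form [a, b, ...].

[8, -2, 2]

1      -> 1
8      -> 1 8
over   -> 1 8 1
rot    -> 8 1 1
mod    -> 8 0
+      -> 8
2      -> 8 2
dup    -> 8 2 2
rot    -> 2 2 8
swap   -> 2 8 2
negate -> 2 8 -2
rot    -> 8 -2 2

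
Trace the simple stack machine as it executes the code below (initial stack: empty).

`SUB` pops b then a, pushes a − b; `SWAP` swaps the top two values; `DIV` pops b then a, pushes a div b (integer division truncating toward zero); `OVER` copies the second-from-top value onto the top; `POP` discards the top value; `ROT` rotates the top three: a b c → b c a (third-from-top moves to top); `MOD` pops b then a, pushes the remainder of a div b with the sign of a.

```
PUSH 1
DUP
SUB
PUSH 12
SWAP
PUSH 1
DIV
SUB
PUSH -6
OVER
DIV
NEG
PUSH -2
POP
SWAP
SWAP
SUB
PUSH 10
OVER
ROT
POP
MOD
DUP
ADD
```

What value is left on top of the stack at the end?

20

PUSH 1  : 1
DUP     : 1 1
SUB     : 0
PUSH 12 : 0 12
SWAP    : 12 0
PUSH 1  : 12 0 1
DIV     : 12 0
SUB     : 12
PUSH -6 : 12 -6
OVER    : 12 -6 12
DIV     : 12 0
NEG     : 12 0
PUSH -2 : 12 0 -2
POP     : 12 0
SWAP    : 0 12
SWAP    : 12 0
SUB     : 12
PUSH 10 : 12 10
OVER    : 12 10 12
ROT     : 10 12 12
POP     : 10 12
MOD     : 10
DUP     : 10 10
ADD     : 20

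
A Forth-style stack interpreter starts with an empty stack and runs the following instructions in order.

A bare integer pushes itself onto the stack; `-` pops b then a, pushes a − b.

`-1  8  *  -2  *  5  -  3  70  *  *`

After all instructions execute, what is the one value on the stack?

-1 → -1
8  → -1 8
*  → -8
-2 → -8 -2
*  → 16
5  → 16 5
-  → 11
3  → 11 3
70 → 11 3 70
*  → 11 210
*  → 2310

2310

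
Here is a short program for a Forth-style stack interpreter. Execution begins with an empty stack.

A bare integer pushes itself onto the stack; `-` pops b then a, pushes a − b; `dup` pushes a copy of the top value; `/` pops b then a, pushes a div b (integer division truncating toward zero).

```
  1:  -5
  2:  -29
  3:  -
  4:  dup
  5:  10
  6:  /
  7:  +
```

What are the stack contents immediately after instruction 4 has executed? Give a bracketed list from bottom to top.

[24, 24]

-5  : [-5]
-29 : [-5, -29]
-   : [24]
dup : [24, 24]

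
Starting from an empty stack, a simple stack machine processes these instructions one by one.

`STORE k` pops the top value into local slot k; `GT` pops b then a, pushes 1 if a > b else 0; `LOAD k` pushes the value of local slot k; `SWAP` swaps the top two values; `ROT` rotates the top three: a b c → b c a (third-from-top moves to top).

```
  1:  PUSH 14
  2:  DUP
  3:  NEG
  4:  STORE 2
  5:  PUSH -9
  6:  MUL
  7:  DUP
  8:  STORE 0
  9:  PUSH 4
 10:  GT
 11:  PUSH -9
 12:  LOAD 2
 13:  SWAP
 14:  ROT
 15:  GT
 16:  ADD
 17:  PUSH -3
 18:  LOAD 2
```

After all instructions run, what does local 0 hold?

PUSH 14 -> [14]
DUP     -> [14, 14]
NEG     -> [14, -14]
STORE 2 -> [14]
PUSH -9 -> [14, -9]
MUL     -> [-126]
DUP     -> [-126, -126]
STORE 0 -> [-126]
PUSH 4  -> [-126, 4]
GT      -> [0]
PUSH -9 -> [0, -9]
LOAD 2  -> [0, -9, -14]
SWAP    -> [0, -14, -9]
ROT     -> [-14, -9, 0]
GT      -> [-14, 0]
ADD     -> [-14]
PUSH -3 -> [-14, -3]
LOAD 2  -> [-14, -3, -14]

-126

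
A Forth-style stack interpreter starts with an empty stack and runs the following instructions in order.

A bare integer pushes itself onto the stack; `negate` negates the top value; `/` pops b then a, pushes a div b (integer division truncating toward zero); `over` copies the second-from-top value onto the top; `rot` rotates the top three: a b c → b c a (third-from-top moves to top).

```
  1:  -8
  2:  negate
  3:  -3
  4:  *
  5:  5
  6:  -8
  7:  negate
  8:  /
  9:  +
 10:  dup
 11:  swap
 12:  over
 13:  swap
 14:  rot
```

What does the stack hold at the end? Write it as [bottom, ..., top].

-8     : [-8]
negate : [8]
-3     : [8, -3]
*      : [-24]
5      : [-24, 5]
-8     : [-24, 5, -8]
negate : [-24, 5, 8]
/      : [-24, 0]
+      : [-24]
dup    : [-24, -24]
swap   : [-24, -24]
over   : [-24, -24, -24]
swap   : [-24, -24, -24]
rot    : [-24, -24, -24]

[-24, -24, -24]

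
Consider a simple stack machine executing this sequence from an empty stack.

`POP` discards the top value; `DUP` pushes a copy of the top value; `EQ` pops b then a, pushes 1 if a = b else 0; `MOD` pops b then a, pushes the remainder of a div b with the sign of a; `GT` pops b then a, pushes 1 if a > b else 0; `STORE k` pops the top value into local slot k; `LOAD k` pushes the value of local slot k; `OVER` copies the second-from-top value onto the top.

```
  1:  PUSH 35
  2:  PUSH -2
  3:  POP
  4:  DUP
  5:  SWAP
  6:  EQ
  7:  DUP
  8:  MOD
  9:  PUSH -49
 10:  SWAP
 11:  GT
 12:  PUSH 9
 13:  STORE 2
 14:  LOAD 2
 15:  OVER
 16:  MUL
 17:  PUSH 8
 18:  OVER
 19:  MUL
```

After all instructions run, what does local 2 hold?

9

PUSH 35  -> 35
PUSH -2  -> 35 -2
POP      -> 35
DUP      -> 35 35
SWAP     -> 35 35
EQ       -> 1
DUP      -> 1 1
MOD      -> 0
PUSH -49 -> 0 -49
SWAP     -> -49 0
GT       -> 0
PUSH 9   -> 0 9
STORE 2  -> 0
LOAD 2   -> 0 9
OVER     -> 0 9 0
MUL      -> 0 0
PUSH 8   -> 0 0 8
OVER     -> 0 0 8 0
MUL      -> 0 0 0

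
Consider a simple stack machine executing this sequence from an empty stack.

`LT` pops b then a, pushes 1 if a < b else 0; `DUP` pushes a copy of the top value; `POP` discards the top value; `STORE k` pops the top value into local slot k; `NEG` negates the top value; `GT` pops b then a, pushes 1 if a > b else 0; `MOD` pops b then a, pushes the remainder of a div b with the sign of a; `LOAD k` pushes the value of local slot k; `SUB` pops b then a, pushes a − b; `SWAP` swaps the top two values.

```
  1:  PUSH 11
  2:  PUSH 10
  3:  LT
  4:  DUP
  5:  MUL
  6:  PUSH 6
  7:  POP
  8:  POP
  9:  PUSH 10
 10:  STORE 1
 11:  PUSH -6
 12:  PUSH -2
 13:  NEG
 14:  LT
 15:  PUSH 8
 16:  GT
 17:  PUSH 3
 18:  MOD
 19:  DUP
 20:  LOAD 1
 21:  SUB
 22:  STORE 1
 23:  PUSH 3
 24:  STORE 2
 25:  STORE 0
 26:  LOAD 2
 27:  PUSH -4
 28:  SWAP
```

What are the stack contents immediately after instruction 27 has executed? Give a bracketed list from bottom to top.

[3, -4]

PUSH 11 -> [11]
PUSH 10 -> [11, 10]
LT      -> [0]
DUP     -> [0, 0]
MUL     -> [0]
PUSH 6  -> [0, 6]
POP     -> [0]
POP     -> []
PUSH 10 -> [10]
STORE 1 -> []
PUSH -6 -> [-6]
PUSH -2 -> [-6, -2]
NEG     -> [-6, 2]
LT      -> [1]
PUSH 8  -> [1, 8]
GT      -> [0]
PUSH 3  -> [0, 3]
MOD     -> [0]
DUP     -> [0, 0]
LOAD 1  -> [0, 0, 10]
SUB     -> [0, -10]
STORE 1 -> [0]
PUSH 3  -> [0, 3]
STORE 2 -> [0]
STORE 0 -> []
LOAD 2  -> [3]
PUSH -4 -> [3, -4]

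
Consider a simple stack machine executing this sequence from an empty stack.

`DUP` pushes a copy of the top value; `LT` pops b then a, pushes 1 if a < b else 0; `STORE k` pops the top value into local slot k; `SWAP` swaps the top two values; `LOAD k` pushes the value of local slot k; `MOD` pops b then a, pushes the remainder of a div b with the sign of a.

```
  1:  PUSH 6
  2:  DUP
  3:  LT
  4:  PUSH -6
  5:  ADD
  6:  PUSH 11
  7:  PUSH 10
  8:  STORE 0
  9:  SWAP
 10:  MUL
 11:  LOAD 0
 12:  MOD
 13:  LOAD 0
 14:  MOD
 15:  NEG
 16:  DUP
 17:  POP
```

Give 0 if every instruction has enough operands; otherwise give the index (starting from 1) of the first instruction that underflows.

PUSH 6  → 6
DUP     → 6 6
LT      → 0
PUSH -6 → 0 -6
ADD     → -6
PUSH 11 → -6 11
PUSH 10 → -6 11 10
STORE 0 → -6 11
SWAP    → 11 -6
MUL     → -66
LOAD 0  → -66 10
MOD     → -6
LOAD 0  → -6 10
MOD     → -6
NEG     → 6
DUP     → 6 6
POP     → 6

0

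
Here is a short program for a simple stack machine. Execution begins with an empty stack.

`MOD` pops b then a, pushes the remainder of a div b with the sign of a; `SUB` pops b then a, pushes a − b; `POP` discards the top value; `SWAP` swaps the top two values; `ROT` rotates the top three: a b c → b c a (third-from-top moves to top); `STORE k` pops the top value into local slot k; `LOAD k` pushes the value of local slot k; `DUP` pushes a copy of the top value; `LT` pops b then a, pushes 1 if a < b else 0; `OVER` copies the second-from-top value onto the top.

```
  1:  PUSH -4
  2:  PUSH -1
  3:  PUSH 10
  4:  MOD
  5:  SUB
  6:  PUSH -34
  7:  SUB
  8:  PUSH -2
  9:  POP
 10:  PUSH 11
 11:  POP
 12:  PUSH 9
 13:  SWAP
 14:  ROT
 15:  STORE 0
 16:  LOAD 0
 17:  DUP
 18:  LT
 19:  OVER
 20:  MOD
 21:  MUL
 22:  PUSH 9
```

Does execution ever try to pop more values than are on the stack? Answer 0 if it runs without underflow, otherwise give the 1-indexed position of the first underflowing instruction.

PUSH -4  → [-4]
PUSH -1  → [-4, -1]
PUSH 10  → [-4, -1, 10]
MOD      → [-4, -1]
SUB      → [-3]
PUSH -34 → [-3, -34]
SUB      → [31]
PUSH -2  → [31, -2]
POP      → [31]
PUSH 11  → [31, 11]
POP      → [31]
PUSH 9   → [31, 9]
SWAP     → [9, 31]
ROT  — needs 3 operands, stack has 2 → underflow

14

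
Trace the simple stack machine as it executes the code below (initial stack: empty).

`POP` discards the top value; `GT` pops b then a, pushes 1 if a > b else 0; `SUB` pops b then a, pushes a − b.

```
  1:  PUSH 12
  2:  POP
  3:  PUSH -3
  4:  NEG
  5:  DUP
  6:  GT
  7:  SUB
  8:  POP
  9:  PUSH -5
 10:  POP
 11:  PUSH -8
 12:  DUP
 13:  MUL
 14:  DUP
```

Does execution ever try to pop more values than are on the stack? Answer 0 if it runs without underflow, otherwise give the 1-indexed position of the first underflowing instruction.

7

PUSH 12 -> 12
POP     -> (empty)
PUSH -3 -> -3
NEG     -> 3
DUP     -> 3 3
GT      -> 0
SUB  — needs 2 operands, stack has 1 → underflow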